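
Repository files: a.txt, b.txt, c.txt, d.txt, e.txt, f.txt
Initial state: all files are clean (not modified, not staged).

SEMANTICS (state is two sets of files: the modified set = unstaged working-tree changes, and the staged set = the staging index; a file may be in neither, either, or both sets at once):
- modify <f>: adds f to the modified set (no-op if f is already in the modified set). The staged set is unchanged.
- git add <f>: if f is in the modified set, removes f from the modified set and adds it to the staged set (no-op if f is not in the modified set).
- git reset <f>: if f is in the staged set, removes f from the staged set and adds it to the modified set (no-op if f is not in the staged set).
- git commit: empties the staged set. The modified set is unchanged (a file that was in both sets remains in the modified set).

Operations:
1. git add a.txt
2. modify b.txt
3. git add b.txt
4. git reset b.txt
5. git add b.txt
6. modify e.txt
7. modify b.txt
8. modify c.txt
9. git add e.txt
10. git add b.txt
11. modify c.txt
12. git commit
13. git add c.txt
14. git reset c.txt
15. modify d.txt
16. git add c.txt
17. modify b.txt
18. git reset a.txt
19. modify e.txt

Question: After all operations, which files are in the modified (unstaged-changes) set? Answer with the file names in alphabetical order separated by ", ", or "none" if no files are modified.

After op 1 (git add a.txt): modified={none} staged={none}
After op 2 (modify b.txt): modified={b.txt} staged={none}
After op 3 (git add b.txt): modified={none} staged={b.txt}
After op 4 (git reset b.txt): modified={b.txt} staged={none}
After op 5 (git add b.txt): modified={none} staged={b.txt}
After op 6 (modify e.txt): modified={e.txt} staged={b.txt}
After op 7 (modify b.txt): modified={b.txt, e.txt} staged={b.txt}
After op 8 (modify c.txt): modified={b.txt, c.txt, e.txt} staged={b.txt}
After op 9 (git add e.txt): modified={b.txt, c.txt} staged={b.txt, e.txt}
After op 10 (git add b.txt): modified={c.txt} staged={b.txt, e.txt}
After op 11 (modify c.txt): modified={c.txt} staged={b.txt, e.txt}
After op 12 (git commit): modified={c.txt} staged={none}
After op 13 (git add c.txt): modified={none} staged={c.txt}
After op 14 (git reset c.txt): modified={c.txt} staged={none}
After op 15 (modify d.txt): modified={c.txt, d.txt} staged={none}
After op 16 (git add c.txt): modified={d.txt} staged={c.txt}
After op 17 (modify b.txt): modified={b.txt, d.txt} staged={c.txt}
After op 18 (git reset a.txt): modified={b.txt, d.txt} staged={c.txt}
After op 19 (modify e.txt): modified={b.txt, d.txt, e.txt} staged={c.txt}

Answer: b.txt, d.txt, e.txt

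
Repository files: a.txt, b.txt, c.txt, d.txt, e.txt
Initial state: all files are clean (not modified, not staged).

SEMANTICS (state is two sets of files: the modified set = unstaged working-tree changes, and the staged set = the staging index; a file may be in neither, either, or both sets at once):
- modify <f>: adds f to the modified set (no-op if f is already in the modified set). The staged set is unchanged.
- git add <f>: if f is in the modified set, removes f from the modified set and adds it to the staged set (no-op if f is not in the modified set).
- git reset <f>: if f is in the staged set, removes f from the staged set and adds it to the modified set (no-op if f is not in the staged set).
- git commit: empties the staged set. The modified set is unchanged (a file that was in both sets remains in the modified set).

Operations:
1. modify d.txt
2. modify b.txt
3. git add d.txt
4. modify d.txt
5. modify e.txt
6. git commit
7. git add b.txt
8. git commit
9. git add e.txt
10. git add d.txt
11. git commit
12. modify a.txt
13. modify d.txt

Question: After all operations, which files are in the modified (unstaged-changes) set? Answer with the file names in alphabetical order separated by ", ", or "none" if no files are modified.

After op 1 (modify d.txt): modified={d.txt} staged={none}
After op 2 (modify b.txt): modified={b.txt, d.txt} staged={none}
After op 3 (git add d.txt): modified={b.txt} staged={d.txt}
After op 4 (modify d.txt): modified={b.txt, d.txt} staged={d.txt}
After op 5 (modify e.txt): modified={b.txt, d.txt, e.txt} staged={d.txt}
After op 6 (git commit): modified={b.txt, d.txt, e.txt} staged={none}
After op 7 (git add b.txt): modified={d.txt, e.txt} staged={b.txt}
After op 8 (git commit): modified={d.txt, e.txt} staged={none}
After op 9 (git add e.txt): modified={d.txt} staged={e.txt}
After op 10 (git add d.txt): modified={none} staged={d.txt, e.txt}
After op 11 (git commit): modified={none} staged={none}
After op 12 (modify a.txt): modified={a.txt} staged={none}
After op 13 (modify d.txt): modified={a.txt, d.txt} staged={none}

Answer: a.txt, d.txt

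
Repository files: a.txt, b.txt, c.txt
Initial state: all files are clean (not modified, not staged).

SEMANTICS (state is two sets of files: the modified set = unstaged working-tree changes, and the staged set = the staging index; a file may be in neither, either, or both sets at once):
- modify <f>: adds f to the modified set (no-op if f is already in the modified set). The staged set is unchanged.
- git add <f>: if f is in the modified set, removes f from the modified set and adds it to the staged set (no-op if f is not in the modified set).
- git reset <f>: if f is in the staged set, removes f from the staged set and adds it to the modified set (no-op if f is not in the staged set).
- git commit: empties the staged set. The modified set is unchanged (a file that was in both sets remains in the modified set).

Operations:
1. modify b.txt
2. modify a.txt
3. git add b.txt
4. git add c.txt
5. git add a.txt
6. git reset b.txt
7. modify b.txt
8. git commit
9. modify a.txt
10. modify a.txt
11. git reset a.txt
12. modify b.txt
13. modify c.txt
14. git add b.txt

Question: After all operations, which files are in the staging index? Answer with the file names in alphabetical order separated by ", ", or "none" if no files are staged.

After op 1 (modify b.txt): modified={b.txt} staged={none}
After op 2 (modify a.txt): modified={a.txt, b.txt} staged={none}
After op 3 (git add b.txt): modified={a.txt} staged={b.txt}
After op 4 (git add c.txt): modified={a.txt} staged={b.txt}
After op 5 (git add a.txt): modified={none} staged={a.txt, b.txt}
After op 6 (git reset b.txt): modified={b.txt} staged={a.txt}
After op 7 (modify b.txt): modified={b.txt} staged={a.txt}
After op 8 (git commit): modified={b.txt} staged={none}
After op 9 (modify a.txt): modified={a.txt, b.txt} staged={none}
After op 10 (modify a.txt): modified={a.txt, b.txt} staged={none}
After op 11 (git reset a.txt): modified={a.txt, b.txt} staged={none}
After op 12 (modify b.txt): modified={a.txt, b.txt} staged={none}
After op 13 (modify c.txt): modified={a.txt, b.txt, c.txt} staged={none}
After op 14 (git add b.txt): modified={a.txt, c.txt} staged={b.txt}

Answer: b.txt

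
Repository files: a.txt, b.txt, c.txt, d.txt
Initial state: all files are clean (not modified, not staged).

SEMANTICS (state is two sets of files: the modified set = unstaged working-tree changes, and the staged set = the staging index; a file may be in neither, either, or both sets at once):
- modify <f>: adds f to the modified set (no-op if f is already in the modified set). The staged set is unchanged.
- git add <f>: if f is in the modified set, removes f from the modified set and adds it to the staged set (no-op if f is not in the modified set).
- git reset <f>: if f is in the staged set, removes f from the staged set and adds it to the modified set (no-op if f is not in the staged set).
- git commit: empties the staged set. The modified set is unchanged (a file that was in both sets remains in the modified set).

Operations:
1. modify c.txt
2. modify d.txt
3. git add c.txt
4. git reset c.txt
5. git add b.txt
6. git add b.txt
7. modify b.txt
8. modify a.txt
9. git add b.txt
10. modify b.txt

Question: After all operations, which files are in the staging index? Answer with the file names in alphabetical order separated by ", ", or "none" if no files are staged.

Answer: b.txt

Derivation:
After op 1 (modify c.txt): modified={c.txt} staged={none}
After op 2 (modify d.txt): modified={c.txt, d.txt} staged={none}
After op 3 (git add c.txt): modified={d.txt} staged={c.txt}
After op 4 (git reset c.txt): modified={c.txt, d.txt} staged={none}
After op 5 (git add b.txt): modified={c.txt, d.txt} staged={none}
After op 6 (git add b.txt): modified={c.txt, d.txt} staged={none}
After op 7 (modify b.txt): modified={b.txt, c.txt, d.txt} staged={none}
After op 8 (modify a.txt): modified={a.txt, b.txt, c.txt, d.txt} staged={none}
After op 9 (git add b.txt): modified={a.txt, c.txt, d.txt} staged={b.txt}
After op 10 (modify b.txt): modified={a.txt, b.txt, c.txt, d.txt} staged={b.txt}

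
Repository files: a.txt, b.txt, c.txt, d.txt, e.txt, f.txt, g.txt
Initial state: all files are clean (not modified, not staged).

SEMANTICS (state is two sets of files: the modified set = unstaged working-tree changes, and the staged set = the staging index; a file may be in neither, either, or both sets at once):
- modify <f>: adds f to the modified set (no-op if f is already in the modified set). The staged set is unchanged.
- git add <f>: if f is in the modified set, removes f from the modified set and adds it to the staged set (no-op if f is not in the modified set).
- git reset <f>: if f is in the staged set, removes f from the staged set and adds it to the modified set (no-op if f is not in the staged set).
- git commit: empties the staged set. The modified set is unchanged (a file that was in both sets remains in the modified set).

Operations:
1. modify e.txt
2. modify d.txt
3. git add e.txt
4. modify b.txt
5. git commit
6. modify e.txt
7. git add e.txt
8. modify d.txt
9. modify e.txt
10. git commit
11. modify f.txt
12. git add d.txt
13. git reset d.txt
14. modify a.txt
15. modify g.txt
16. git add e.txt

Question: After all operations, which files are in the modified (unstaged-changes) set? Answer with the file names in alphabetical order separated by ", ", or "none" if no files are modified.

After op 1 (modify e.txt): modified={e.txt} staged={none}
After op 2 (modify d.txt): modified={d.txt, e.txt} staged={none}
After op 3 (git add e.txt): modified={d.txt} staged={e.txt}
After op 4 (modify b.txt): modified={b.txt, d.txt} staged={e.txt}
After op 5 (git commit): modified={b.txt, d.txt} staged={none}
After op 6 (modify e.txt): modified={b.txt, d.txt, e.txt} staged={none}
After op 7 (git add e.txt): modified={b.txt, d.txt} staged={e.txt}
After op 8 (modify d.txt): modified={b.txt, d.txt} staged={e.txt}
After op 9 (modify e.txt): modified={b.txt, d.txt, e.txt} staged={e.txt}
After op 10 (git commit): modified={b.txt, d.txt, e.txt} staged={none}
After op 11 (modify f.txt): modified={b.txt, d.txt, e.txt, f.txt} staged={none}
After op 12 (git add d.txt): modified={b.txt, e.txt, f.txt} staged={d.txt}
After op 13 (git reset d.txt): modified={b.txt, d.txt, e.txt, f.txt} staged={none}
After op 14 (modify a.txt): modified={a.txt, b.txt, d.txt, e.txt, f.txt} staged={none}
After op 15 (modify g.txt): modified={a.txt, b.txt, d.txt, e.txt, f.txt, g.txt} staged={none}
After op 16 (git add e.txt): modified={a.txt, b.txt, d.txt, f.txt, g.txt} staged={e.txt}

Answer: a.txt, b.txt, d.txt, f.txt, g.txt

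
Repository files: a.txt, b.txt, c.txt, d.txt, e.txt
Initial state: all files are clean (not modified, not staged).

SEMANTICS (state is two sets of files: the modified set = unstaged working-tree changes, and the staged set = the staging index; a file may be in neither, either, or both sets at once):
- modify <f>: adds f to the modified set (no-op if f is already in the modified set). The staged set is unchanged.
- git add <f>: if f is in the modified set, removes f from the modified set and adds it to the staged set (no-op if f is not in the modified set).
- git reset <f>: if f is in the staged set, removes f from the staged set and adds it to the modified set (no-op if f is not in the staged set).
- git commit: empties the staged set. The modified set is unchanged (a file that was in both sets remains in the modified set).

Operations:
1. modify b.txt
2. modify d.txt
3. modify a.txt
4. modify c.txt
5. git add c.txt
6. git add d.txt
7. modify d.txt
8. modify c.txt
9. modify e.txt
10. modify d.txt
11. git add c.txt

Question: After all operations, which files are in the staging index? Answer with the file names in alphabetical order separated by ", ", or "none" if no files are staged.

Answer: c.txt, d.txt

Derivation:
After op 1 (modify b.txt): modified={b.txt} staged={none}
After op 2 (modify d.txt): modified={b.txt, d.txt} staged={none}
After op 3 (modify a.txt): modified={a.txt, b.txt, d.txt} staged={none}
After op 4 (modify c.txt): modified={a.txt, b.txt, c.txt, d.txt} staged={none}
After op 5 (git add c.txt): modified={a.txt, b.txt, d.txt} staged={c.txt}
After op 6 (git add d.txt): modified={a.txt, b.txt} staged={c.txt, d.txt}
After op 7 (modify d.txt): modified={a.txt, b.txt, d.txt} staged={c.txt, d.txt}
After op 8 (modify c.txt): modified={a.txt, b.txt, c.txt, d.txt} staged={c.txt, d.txt}
After op 9 (modify e.txt): modified={a.txt, b.txt, c.txt, d.txt, e.txt} staged={c.txt, d.txt}
After op 10 (modify d.txt): modified={a.txt, b.txt, c.txt, d.txt, e.txt} staged={c.txt, d.txt}
After op 11 (git add c.txt): modified={a.txt, b.txt, d.txt, e.txt} staged={c.txt, d.txt}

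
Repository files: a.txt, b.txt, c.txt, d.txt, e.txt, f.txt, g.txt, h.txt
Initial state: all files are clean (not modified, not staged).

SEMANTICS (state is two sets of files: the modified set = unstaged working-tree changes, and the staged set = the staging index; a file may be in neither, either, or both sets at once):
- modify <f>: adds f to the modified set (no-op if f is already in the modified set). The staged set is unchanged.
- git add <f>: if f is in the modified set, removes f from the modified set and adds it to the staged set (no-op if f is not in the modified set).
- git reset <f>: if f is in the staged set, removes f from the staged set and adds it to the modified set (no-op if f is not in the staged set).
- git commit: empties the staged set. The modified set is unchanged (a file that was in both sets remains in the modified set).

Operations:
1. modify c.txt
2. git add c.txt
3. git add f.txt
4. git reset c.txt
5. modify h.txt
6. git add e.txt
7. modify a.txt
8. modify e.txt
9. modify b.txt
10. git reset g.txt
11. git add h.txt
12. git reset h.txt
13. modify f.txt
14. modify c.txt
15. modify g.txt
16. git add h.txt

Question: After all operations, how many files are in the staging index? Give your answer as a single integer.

Answer: 1

Derivation:
After op 1 (modify c.txt): modified={c.txt} staged={none}
After op 2 (git add c.txt): modified={none} staged={c.txt}
After op 3 (git add f.txt): modified={none} staged={c.txt}
After op 4 (git reset c.txt): modified={c.txt} staged={none}
After op 5 (modify h.txt): modified={c.txt, h.txt} staged={none}
After op 6 (git add e.txt): modified={c.txt, h.txt} staged={none}
After op 7 (modify a.txt): modified={a.txt, c.txt, h.txt} staged={none}
After op 8 (modify e.txt): modified={a.txt, c.txt, e.txt, h.txt} staged={none}
After op 9 (modify b.txt): modified={a.txt, b.txt, c.txt, e.txt, h.txt} staged={none}
After op 10 (git reset g.txt): modified={a.txt, b.txt, c.txt, e.txt, h.txt} staged={none}
After op 11 (git add h.txt): modified={a.txt, b.txt, c.txt, e.txt} staged={h.txt}
After op 12 (git reset h.txt): modified={a.txt, b.txt, c.txt, e.txt, h.txt} staged={none}
After op 13 (modify f.txt): modified={a.txt, b.txt, c.txt, e.txt, f.txt, h.txt} staged={none}
After op 14 (modify c.txt): modified={a.txt, b.txt, c.txt, e.txt, f.txt, h.txt} staged={none}
After op 15 (modify g.txt): modified={a.txt, b.txt, c.txt, e.txt, f.txt, g.txt, h.txt} staged={none}
After op 16 (git add h.txt): modified={a.txt, b.txt, c.txt, e.txt, f.txt, g.txt} staged={h.txt}
Final staged set: {h.txt} -> count=1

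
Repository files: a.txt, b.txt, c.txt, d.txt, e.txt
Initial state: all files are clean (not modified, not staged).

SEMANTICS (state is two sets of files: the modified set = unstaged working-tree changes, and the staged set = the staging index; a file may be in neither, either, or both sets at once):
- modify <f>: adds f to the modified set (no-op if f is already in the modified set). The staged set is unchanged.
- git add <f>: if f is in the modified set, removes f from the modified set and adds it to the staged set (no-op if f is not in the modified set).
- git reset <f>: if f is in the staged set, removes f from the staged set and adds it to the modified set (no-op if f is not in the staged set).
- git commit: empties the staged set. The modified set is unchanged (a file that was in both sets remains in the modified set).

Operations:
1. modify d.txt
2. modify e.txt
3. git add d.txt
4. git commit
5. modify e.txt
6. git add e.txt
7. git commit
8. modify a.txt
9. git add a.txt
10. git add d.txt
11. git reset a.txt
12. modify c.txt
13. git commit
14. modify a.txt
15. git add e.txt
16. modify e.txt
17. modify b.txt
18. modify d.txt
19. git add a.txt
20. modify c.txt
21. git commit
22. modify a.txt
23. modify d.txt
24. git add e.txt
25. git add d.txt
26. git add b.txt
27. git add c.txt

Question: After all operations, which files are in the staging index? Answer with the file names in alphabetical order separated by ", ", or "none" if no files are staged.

After op 1 (modify d.txt): modified={d.txt} staged={none}
After op 2 (modify e.txt): modified={d.txt, e.txt} staged={none}
After op 3 (git add d.txt): modified={e.txt} staged={d.txt}
After op 4 (git commit): modified={e.txt} staged={none}
After op 5 (modify e.txt): modified={e.txt} staged={none}
After op 6 (git add e.txt): modified={none} staged={e.txt}
After op 7 (git commit): modified={none} staged={none}
After op 8 (modify a.txt): modified={a.txt} staged={none}
After op 9 (git add a.txt): modified={none} staged={a.txt}
After op 10 (git add d.txt): modified={none} staged={a.txt}
After op 11 (git reset a.txt): modified={a.txt} staged={none}
After op 12 (modify c.txt): modified={a.txt, c.txt} staged={none}
After op 13 (git commit): modified={a.txt, c.txt} staged={none}
After op 14 (modify a.txt): modified={a.txt, c.txt} staged={none}
After op 15 (git add e.txt): modified={a.txt, c.txt} staged={none}
After op 16 (modify e.txt): modified={a.txt, c.txt, e.txt} staged={none}
After op 17 (modify b.txt): modified={a.txt, b.txt, c.txt, e.txt} staged={none}
After op 18 (modify d.txt): modified={a.txt, b.txt, c.txt, d.txt, e.txt} staged={none}
After op 19 (git add a.txt): modified={b.txt, c.txt, d.txt, e.txt} staged={a.txt}
After op 20 (modify c.txt): modified={b.txt, c.txt, d.txt, e.txt} staged={a.txt}
After op 21 (git commit): modified={b.txt, c.txt, d.txt, e.txt} staged={none}
After op 22 (modify a.txt): modified={a.txt, b.txt, c.txt, d.txt, e.txt} staged={none}
After op 23 (modify d.txt): modified={a.txt, b.txt, c.txt, d.txt, e.txt} staged={none}
After op 24 (git add e.txt): modified={a.txt, b.txt, c.txt, d.txt} staged={e.txt}
After op 25 (git add d.txt): modified={a.txt, b.txt, c.txt} staged={d.txt, e.txt}
After op 26 (git add b.txt): modified={a.txt, c.txt} staged={b.txt, d.txt, e.txt}
After op 27 (git add c.txt): modified={a.txt} staged={b.txt, c.txt, d.txt, e.txt}

Answer: b.txt, c.txt, d.txt, e.txt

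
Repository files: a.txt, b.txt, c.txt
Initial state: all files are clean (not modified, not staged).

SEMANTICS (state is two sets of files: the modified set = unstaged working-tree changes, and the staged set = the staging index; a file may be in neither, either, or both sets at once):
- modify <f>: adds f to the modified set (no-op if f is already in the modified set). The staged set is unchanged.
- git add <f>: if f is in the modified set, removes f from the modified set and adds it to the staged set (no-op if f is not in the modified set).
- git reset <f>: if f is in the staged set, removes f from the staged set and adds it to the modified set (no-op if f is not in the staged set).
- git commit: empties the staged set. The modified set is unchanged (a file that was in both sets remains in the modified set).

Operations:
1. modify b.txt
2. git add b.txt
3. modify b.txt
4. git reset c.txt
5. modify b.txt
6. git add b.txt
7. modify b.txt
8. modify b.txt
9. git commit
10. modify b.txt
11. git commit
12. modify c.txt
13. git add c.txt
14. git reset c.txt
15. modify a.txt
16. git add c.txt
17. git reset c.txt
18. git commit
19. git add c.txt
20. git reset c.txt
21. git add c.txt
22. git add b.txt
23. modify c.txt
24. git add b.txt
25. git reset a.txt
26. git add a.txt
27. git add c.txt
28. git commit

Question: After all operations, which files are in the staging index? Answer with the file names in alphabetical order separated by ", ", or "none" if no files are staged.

Answer: none

Derivation:
After op 1 (modify b.txt): modified={b.txt} staged={none}
After op 2 (git add b.txt): modified={none} staged={b.txt}
After op 3 (modify b.txt): modified={b.txt} staged={b.txt}
After op 4 (git reset c.txt): modified={b.txt} staged={b.txt}
After op 5 (modify b.txt): modified={b.txt} staged={b.txt}
After op 6 (git add b.txt): modified={none} staged={b.txt}
After op 7 (modify b.txt): modified={b.txt} staged={b.txt}
After op 8 (modify b.txt): modified={b.txt} staged={b.txt}
After op 9 (git commit): modified={b.txt} staged={none}
After op 10 (modify b.txt): modified={b.txt} staged={none}
After op 11 (git commit): modified={b.txt} staged={none}
After op 12 (modify c.txt): modified={b.txt, c.txt} staged={none}
After op 13 (git add c.txt): modified={b.txt} staged={c.txt}
After op 14 (git reset c.txt): modified={b.txt, c.txt} staged={none}
After op 15 (modify a.txt): modified={a.txt, b.txt, c.txt} staged={none}
After op 16 (git add c.txt): modified={a.txt, b.txt} staged={c.txt}
After op 17 (git reset c.txt): modified={a.txt, b.txt, c.txt} staged={none}
After op 18 (git commit): modified={a.txt, b.txt, c.txt} staged={none}
After op 19 (git add c.txt): modified={a.txt, b.txt} staged={c.txt}
After op 20 (git reset c.txt): modified={a.txt, b.txt, c.txt} staged={none}
After op 21 (git add c.txt): modified={a.txt, b.txt} staged={c.txt}
After op 22 (git add b.txt): modified={a.txt} staged={b.txt, c.txt}
After op 23 (modify c.txt): modified={a.txt, c.txt} staged={b.txt, c.txt}
After op 24 (git add b.txt): modified={a.txt, c.txt} staged={b.txt, c.txt}
After op 25 (git reset a.txt): modified={a.txt, c.txt} staged={b.txt, c.txt}
After op 26 (git add a.txt): modified={c.txt} staged={a.txt, b.txt, c.txt}
After op 27 (git add c.txt): modified={none} staged={a.txt, b.txt, c.txt}
After op 28 (git commit): modified={none} staged={none}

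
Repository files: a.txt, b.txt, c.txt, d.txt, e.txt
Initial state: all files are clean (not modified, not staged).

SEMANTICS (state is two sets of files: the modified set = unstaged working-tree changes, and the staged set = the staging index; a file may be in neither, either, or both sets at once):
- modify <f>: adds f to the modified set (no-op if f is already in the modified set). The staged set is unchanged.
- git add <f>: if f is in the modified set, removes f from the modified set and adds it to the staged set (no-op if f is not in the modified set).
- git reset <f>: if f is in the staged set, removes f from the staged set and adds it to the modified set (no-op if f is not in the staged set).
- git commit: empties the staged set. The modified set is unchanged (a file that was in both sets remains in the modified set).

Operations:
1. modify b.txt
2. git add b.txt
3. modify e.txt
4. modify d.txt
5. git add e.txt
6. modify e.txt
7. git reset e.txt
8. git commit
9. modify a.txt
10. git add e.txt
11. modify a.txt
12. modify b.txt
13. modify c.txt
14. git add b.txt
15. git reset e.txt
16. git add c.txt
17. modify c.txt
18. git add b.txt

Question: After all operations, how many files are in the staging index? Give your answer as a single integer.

After op 1 (modify b.txt): modified={b.txt} staged={none}
After op 2 (git add b.txt): modified={none} staged={b.txt}
After op 3 (modify e.txt): modified={e.txt} staged={b.txt}
After op 4 (modify d.txt): modified={d.txt, e.txt} staged={b.txt}
After op 5 (git add e.txt): modified={d.txt} staged={b.txt, e.txt}
After op 6 (modify e.txt): modified={d.txt, e.txt} staged={b.txt, e.txt}
After op 7 (git reset e.txt): modified={d.txt, e.txt} staged={b.txt}
After op 8 (git commit): modified={d.txt, e.txt} staged={none}
After op 9 (modify a.txt): modified={a.txt, d.txt, e.txt} staged={none}
After op 10 (git add e.txt): modified={a.txt, d.txt} staged={e.txt}
After op 11 (modify a.txt): modified={a.txt, d.txt} staged={e.txt}
After op 12 (modify b.txt): modified={a.txt, b.txt, d.txt} staged={e.txt}
After op 13 (modify c.txt): modified={a.txt, b.txt, c.txt, d.txt} staged={e.txt}
After op 14 (git add b.txt): modified={a.txt, c.txt, d.txt} staged={b.txt, e.txt}
After op 15 (git reset e.txt): modified={a.txt, c.txt, d.txt, e.txt} staged={b.txt}
After op 16 (git add c.txt): modified={a.txt, d.txt, e.txt} staged={b.txt, c.txt}
After op 17 (modify c.txt): modified={a.txt, c.txt, d.txt, e.txt} staged={b.txt, c.txt}
After op 18 (git add b.txt): modified={a.txt, c.txt, d.txt, e.txt} staged={b.txt, c.txt}
Final staged set: {b.txt, c.txt} -> count=2

Answer: 2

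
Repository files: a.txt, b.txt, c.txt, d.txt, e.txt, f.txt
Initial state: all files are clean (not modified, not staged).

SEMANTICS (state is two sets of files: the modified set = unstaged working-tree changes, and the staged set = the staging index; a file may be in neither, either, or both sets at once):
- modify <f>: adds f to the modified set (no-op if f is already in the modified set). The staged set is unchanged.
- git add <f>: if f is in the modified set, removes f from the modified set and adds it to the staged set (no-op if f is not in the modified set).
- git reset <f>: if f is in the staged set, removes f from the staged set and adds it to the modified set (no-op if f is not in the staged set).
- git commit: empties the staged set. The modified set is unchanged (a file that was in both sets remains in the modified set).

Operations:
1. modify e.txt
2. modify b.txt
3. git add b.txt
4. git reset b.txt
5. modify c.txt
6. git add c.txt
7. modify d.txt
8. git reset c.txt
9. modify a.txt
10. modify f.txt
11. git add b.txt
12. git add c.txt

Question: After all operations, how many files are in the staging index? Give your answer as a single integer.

After op 1 (modify e.txt): modified={e.txt} staged={none}
After op 2 (modify b.txt): modified={b.txt, e.txt} staged={none}
After op 3 (git add b.txt): modified={e.txt} staged={b.txt}
After op 4 (git reset b.txt): modified={b.txt, e.txt} staged={none}
After op 5 (modify c.txt): modified={b.txt, c.txt, e.txt} staged={none}
After op 6 (git add c.txt): modified={b.txt, e.txt} staged={c.txt}
After op 7 (modify d.txt): modified={b.txt, d.txt, e.txt} staged={c.txt}
After op 8 (git reset c.txt): modified={b.txt, c.txt, d.txt, e.txt} staged={none}
After op 9 (modify a.txt): modified={a.txt, b.txt, c.txt, d.txt, e.txt} staged={none}
After op 10 (modify f.txt): modified={a.txt, b.txt, c.txt, d.txt, e.txt, f.txt} staged={none}
After op 11 (git add b.txt): modified={a.txt, c.txt, d.txt, e.txt, f.txt} staged={b.txt}
After op 12 (git add c.txt): modified={a.txt, d.txt, e.txt, f.txt} staged={b.txt, c.txt}
Final staged set: {b.txt, c.txt} -> count=2

Answer: 2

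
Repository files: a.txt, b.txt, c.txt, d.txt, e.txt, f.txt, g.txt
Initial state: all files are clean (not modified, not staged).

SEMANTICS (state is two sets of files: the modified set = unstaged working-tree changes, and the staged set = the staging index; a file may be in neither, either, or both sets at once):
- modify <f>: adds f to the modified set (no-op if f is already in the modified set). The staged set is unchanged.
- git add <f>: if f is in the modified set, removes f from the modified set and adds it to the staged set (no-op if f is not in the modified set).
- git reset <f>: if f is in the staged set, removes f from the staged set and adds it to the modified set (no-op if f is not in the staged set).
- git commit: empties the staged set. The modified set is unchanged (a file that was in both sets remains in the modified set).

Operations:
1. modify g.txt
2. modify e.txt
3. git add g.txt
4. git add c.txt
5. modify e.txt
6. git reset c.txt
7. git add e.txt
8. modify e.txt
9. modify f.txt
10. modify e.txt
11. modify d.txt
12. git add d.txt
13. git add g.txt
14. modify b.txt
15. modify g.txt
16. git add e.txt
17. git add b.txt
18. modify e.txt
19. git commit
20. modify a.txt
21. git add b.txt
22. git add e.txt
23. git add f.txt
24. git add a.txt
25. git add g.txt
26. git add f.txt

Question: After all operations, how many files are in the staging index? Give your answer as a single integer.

After op 1 (modify g.txt): modified={g.txt} staged={none}
After op 2 (modify e.txt): modified={e.txt, g.txt} staged={none}
After op 3 (git add g.txt): modified={e.txt} staged={g.txt}
After op 4 (git add c.txt): modified={e.txt} staged={g.txt}
After op 5 (modify e.txt): modified={e.txt} staged={g.txt}
After op 6 (git reset c.txt): modified={e.txt} staged={g.txt}
After op 7 (git add e.txt): modified={none} staged={e.txt, g.txt}
After op 8 (modify e.txt): modified={e.txt} staged={e.txt, g.txt}
After op 9 (modify f.txt): modified={e.txt, f.txt} staged={e.txt, g.txt}
After op 10 (modify e.txt): modified={e.txt, f.txt} staged={e.txt, g.txt}
After op 11 (modify d.txt): modified={d.txt, e.txt, f.txt} staged={e.txt, g.txt}
After op 12 (git add d.txt): modified={e.txt, f.txt} staged={d.txt, e.txt, g.txt}
After op 13 (git add g.txt): modified={e.txt, f.txt} staged={d.txt, e.txt, g.txt}
After op 14 (modify b.txt): modified={b.txt, e.txt, f.txt} staged={d.txt, e.txt, g.txt}
After op 15 (modify g.txt): modified={b.txt, e.txt, f.txt, g.txt} staged={d.txt, e.txt, g.txt}
After op 16 (git add e.txt): modified={b.txt, f.txt, g.txt} staged={d.txt, e.txt, g.txt}
After op 17 (git add b.txt): modified={f.txt, g.txt} staged={b.txt, d.txt, e.txt, g.txt}
After op 18 (modify e.txt): modified={e.txt, f.txt, g.txt} staged={b.txt, d.txt, e.txt, g.txt}
After op 19 (git commit): modified={e.txt, f.txt, g.txt} staged={none}
After op 20 (modify a.txt): modified={a.txt, e.txt, f.txt, g.txt} staged={none}
After op 21 (git add b.txt): modified={a.txt, e.txt, f.txt, g.txt} staged={none}
After op 22 (git add e.txt): modified={a.txt, f.txt, g.txt} staged={e.txt}
After op 23 (git add f.txt): modified={a.txt, g.txt} staged={e.txt, f.txt}
After op 24 (git add a.txt): modified={g.txt} staged={a.txt, e.txt, f.txt}
After op 25 (git add g.txt): modified={none} staged={a.txt, e.txt, f.txt, g.txt}
After op 26 (git add f.txt): modified={none} staged={a.txt, e.txt, f.txt, g.txt}
Final staged set: {a.txt, e.txt, f.txt, g.txt} -> count=4

Answer: 4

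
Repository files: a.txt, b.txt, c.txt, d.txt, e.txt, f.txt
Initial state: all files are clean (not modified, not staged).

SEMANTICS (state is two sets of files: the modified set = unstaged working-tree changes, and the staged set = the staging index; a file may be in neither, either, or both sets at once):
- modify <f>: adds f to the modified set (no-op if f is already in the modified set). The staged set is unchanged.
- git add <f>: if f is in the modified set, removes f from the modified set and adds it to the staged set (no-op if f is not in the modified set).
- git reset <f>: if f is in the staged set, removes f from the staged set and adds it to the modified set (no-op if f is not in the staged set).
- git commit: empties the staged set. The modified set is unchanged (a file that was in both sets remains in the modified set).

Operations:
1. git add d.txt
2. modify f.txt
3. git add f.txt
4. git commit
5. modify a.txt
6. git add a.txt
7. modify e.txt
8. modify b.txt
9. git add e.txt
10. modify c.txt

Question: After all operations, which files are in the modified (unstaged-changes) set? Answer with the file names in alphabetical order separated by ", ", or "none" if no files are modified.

Answer: b.txt, c.txt

Derivation:
After op 1 (git add d.txt): modified={none} staged={none}
After op 2 (modify f.txt): modified={f.txt} staged={none}
After op 3 (git add f.txt): modified={none} staged={f.txt}
After op 4 (git commit): modified={none} staged={none}
After op 5 (modify a.txt): modified={a.txt} staged={none}
After op 6 (git add a.txt): modified={none} staged={a.txt}
After op 7 (modify e.txt): modified={e.txt} staged={a.txt}
After op 8 (modify b.txt): modified={b.txt, e.txt} staged={a.txt}
After op 9 (git add e.txt): modified={b.txt} staged={a.txt, e.txt}
After op 10 (modify c.txt): modified={b.txt, c.txt} staged={a.txt, e.txt}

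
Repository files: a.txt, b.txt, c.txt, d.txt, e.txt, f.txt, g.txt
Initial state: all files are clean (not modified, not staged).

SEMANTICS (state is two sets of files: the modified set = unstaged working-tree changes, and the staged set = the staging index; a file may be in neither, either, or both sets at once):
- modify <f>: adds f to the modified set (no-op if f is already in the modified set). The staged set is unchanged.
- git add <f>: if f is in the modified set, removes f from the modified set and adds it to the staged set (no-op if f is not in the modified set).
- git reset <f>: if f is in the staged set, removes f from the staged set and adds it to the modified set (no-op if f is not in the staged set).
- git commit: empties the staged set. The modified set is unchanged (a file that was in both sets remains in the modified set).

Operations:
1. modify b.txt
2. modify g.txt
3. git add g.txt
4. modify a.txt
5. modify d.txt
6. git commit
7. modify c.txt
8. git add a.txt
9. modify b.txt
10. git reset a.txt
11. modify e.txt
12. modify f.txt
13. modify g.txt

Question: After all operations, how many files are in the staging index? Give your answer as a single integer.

Answer: 0

Derivation:
After op 1 (modify b.txt): modified={b.txt} staged={none}
After op 2 (modify g.txt): modified={b.txt, g.txt} staged={none}
After op 3 (git add g.txt): modified={b.txt} staged={g.txt}
After op 4 (modify a.txt): modified={a.txt, b.txt} staged={g.txt}
After op 5 (modify d.txt): modified={a.txt, b.txt, d.txt} staged={g.txt}
After op 6 (git commit): modified={a.txt, b.txt, d.txt} staged={none}
After op 7 (modify c.txt): modified={a.txt, b.txt, c.txt, d.txt} staged={none}
After op 8 (git add a.txt): modified={b.txt, c.txt, d.txt} staged={a.txt}
After op 9 (modify b.txt): modified={b.txt, c.txt, d.txt} staged={a.txt}
After op 10 (git reset a.txt): modified={a.txt, b.txt, c.txt, d.txt} staged={none}
After op 11 (modify e.txt): modified={a.txt, b.txt, c.txt, d.txt, e.txt} staged={none}
After op 12 (modify f.txt): modified={a.txt, b.txt, c.txt, d.txt, e.txt, f.txt} staged={none}
After op 13 (modify g.txt): modified={a.txt, b.txt, c.txt, d.txt, e.txt, f.txt, g.txt} staged={none}
Final staged set: {none} -> count=0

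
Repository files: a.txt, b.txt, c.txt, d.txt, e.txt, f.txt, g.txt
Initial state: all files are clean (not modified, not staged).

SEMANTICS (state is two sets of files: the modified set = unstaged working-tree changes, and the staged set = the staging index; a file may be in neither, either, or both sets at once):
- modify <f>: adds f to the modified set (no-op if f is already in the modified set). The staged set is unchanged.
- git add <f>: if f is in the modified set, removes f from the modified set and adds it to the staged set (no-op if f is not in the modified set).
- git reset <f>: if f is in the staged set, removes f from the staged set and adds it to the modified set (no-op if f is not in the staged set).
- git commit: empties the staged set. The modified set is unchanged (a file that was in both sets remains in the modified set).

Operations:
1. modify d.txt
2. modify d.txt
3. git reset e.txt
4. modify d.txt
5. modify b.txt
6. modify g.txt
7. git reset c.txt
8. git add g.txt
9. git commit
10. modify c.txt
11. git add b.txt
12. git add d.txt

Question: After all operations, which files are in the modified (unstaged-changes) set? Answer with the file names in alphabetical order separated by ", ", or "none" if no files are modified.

Answer: c.txt

Derivation:
After op 1 (modify d.txt): modified={d.txt} staged={none}
After op 2 (modify d.txt): modified={d.txt} staged={none}
After op 3 (git reset e.txt): modified={d.txt} staged={none}
After op 4 (modify d.txt): modified={d.txt} staged={none}
After op 5 (modify b.txt): modified={b.txt, d.txt} staged={none}
After op 6 (modify g.txt): modified={b.txt, d.txt, g.txt} staged={none}
After op 7 (git reset c.txt): modified={b.txt, d.txt, g.txt} staged={none}
After op 8 (git add g.txt): modified={b.txt, d.txt} staged={g.txt}
After op 9 (git commit): modified={b.txt, d.txt} staged={none}
After op 10 (modify c.txt): modified={b.txt, c.txt, d.txt} staged={none}
After op 11 (git add b.txt): modified={c.txt, d.txt} staged={b.txt}
After op 12 (git add d.txt): modified={c.txt} staged={b.txt, d.txt}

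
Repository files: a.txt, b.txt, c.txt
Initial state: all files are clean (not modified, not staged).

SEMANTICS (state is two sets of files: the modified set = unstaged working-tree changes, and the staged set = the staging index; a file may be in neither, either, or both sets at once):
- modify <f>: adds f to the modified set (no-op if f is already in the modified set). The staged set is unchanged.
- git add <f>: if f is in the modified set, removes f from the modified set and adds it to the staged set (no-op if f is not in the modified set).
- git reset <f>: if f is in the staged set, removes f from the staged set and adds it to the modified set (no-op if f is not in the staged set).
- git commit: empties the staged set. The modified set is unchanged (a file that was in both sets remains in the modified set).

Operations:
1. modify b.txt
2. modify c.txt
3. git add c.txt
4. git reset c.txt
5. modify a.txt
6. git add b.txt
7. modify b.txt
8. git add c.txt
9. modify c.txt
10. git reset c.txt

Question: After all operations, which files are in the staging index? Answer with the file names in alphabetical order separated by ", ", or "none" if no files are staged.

After op 1 (modify b.txt): modified={b.txt} staged={none}
After op 2 (modify c.txt): modified={b.txt, c.txt} staged={none}
After op 3 (git add c.txt): modified={b.txt} staged={c.txt}
After op 4 (git reset c.txt): modified={b.txt, c.txt} staged={none}
After op 5 (modify a.txt): modified={a.txt, b.txt, c.txt} staged={none}
After op 6 (git add b.txt): modified={a.txt, c.txt} staged={b.txt}
After op 7 (modify b.txt): modified={a.txt, b.txt, c.txt} staged={b.txt}
After op 8 (git add c.txt): modified={a.txt, b.txt} staged={b.txt, c.txt}
After op 9 (modify c.txt): modified={a.txt, b.txt, c.txt} staged={b.txt, c.txt}
After op 10 (git reset c.txt): modified={a.txt, b.txt, c.txt} staged={b.txt}

Answer: b.txt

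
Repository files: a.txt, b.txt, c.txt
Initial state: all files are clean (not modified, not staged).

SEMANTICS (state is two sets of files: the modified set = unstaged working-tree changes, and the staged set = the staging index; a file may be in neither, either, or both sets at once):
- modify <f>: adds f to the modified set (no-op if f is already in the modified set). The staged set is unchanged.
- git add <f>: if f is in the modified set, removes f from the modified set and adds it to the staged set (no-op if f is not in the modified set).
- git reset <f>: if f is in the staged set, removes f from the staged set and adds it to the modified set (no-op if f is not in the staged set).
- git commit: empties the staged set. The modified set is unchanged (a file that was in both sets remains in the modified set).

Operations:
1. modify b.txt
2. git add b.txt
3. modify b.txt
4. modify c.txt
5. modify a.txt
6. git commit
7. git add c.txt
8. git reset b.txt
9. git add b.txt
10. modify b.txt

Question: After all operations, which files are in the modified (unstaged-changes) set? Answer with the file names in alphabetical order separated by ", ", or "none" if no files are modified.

After op 1 (modify b.txt): modified={b.txt} staged={none}
After op 2 (git add b.txt): modified={none} staged={b.txt}
After op 3 (modify b.txt): modified={b.txt} staged={b.txt}
After op 4 (modify c.txt): modified={b.txt, c.txt} staged={b.txt}
After op 5 (modify a.txt): modified={a.txt, b.txt, c.txt} staged={b.txt}
After op 6 (git commit): modified={a.txt, b.txt, c.txt} staged={none}
After op 7 (git add c.txt): modified={a.txt, b.txt} staged={c.txt}
After op 8 (git reset b.txt): modified={a.txt, b.txt} staged={c.txt}
After op 9 (git add b.txt): modified={a.txt} staged={b.txt, c.txt}
After op 10 (modify b.txt): modified={a.txt, b.txt} staged={b.txt, c.txt}

Answer: a.txt, b.txt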